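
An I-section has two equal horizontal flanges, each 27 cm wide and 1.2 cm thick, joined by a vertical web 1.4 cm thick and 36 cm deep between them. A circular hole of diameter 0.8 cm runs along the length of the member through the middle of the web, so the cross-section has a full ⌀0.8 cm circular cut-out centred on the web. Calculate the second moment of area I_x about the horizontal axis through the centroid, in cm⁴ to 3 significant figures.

I_x ≈ 2.79 × 10⁴ cm⁴

Decompose the section into non-overlapping parts with the origin at the bottom-left of its bounding rectangle.
Bottom flange: 27 × 1.2, A = 32.4 cm², y = 0.6 cm, Ī = 3.888 cm⁴.
Web: 1.4 × 36, A = 50.4 cm², y = 19.2 cm, Ī = 5443.2 cm⁴.
Top flange: 27 × 1.2, A = 32.4 cm², y = 37.8 cm, Ī = 3.888 cm⁴.
Hole (subtracted): ⌀0.8, A = 0.50265 cm², y = 19.2 cm, Ī = 0.020106 cm⁴.
By symmetry the centroid is at mid-height, ȳ = 19.2 cm.
Transfer each piece to the horizontal axis through the centroid using Ī + A·d² with d = y − 19.2:
  bottom flange: d = -18.6 cm → contributes +11 213 cm⁴
  web: d = 0 cm → contributes +5443.2 cm⁴
  top flange: d = 18.6 cm → contributes +11 213 cm⁴
  hole: d = 0 cm → contributes −0.020106 cm⁴
Total I = 27 869 cm⁴.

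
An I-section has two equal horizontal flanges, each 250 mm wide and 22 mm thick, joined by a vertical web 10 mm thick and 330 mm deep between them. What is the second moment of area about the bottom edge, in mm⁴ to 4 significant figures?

I_base ≈ 8.712 × 10⁸ mm⁴

Decompose the section into non-overlapping parts with the origin at the bottom-left of its bounding rectangle.
Bottom flange: 250 × 22, A = 5 500 mm², y = 11 mm, Ī = 221 833 mm⁴.
Web: 10 × 330, A = 3 300 mm², y = 187 mm, Ī = 29 947 500 mm⁴.
Top flange: 250 × 22, A = 5 500 mm², y = 363 mm, Ī = 221 833 mm⁴.
Transfer each piece to the bottom edge using Ī + A·d² with d = y − 0:
  bottom flange: d = 11 mm → contributes +887 333 mm⁴
  web: d = 187 mm → contributes +145 345 200 mm⁴
  top flange: d = 363 mm → contributes +724 951 333 mm⁴
Total I = 871 183 867 mm⁴.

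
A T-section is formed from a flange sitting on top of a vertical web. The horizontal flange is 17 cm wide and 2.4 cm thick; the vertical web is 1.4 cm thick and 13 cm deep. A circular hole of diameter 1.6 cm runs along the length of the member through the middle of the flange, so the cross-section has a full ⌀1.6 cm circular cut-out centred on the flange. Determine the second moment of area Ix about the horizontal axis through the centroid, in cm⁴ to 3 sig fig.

Split into non-overlapping primitives; take the origin at the lower-left of the bounding box.
Flange: 17 × 2.4, A = 40.8 cm², y = 14.2 cm, Ī = 19.584 cm⁴.
Web: 1.4 × 13, A = 18.2 cm², y = 6.5 cm, Ī = 256.32 cm⁴.
Hole (subtracted): ⌀1.6, A = 2.0106 cm², y = 14.2 cm, Ī = 0.3217 cm⁴.
Centroid: ȳ = ΣA·y / ΣA = 11.741 cm.
Transfer each piece to the horizontal axis through the centroid using Ī + A·d² with d = y − 11.741:
  flange: d = 2.4591 cm → contributes +266.3 cm⁴
  web: d = -5.2409 cm → contributes +756.23 cm⁴
  hole: d = 2.4591 cm → contributes −12.48 cm⁴
Total I = 1 010 cm⁴.

Ix ≈ 1010 cm⁴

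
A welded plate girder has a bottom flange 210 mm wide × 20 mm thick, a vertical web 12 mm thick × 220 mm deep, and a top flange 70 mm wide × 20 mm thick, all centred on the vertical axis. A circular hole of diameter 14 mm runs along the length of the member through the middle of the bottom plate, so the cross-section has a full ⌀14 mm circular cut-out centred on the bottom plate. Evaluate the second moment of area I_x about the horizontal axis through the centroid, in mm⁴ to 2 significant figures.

I_x ≈ 7.7 × 10⁷ mm⁴

Decompose the section into non-overlapping parts with the origin at the bottom-left of its bounding rectangle.
Bottom plate: 210 × 20, A = 4 200 mm², y = 10 mm, Ī = 140 000 mm⁴.
Web plate: 12 × 220, A = 2 640 mm², y = 130 mm, Ī = 10 648 000 mm⁴.
Top plate: 70 × 20, A = 1 400 mm², y = 250 mm, Ī = 46 667 mm⁴.
Hole (subtracted): ⌀14, A = 153.9 mm², y = 10 mm, Ī = 1 886 mm⁴.
Centroid: ȳ = ΣA·y / ΣA = 90.73 mm.
Transfer each piece to the horizontal axis through the centroid using Ī + A·d² with d = y − 90.73:
  bottom plate: d = -80.73 mm → contributes +27 513 823 mm⁴
  web plate: d = 39.27 mm → contributes +14 718 918 mm⁴
  top plate: d = 159.3 mm → contributes +35 559 699 mm⁴
  hole: d = -80.73 mm → contributes −1 005 189 mm⁴
Total I = 76 787 251 mm⁴.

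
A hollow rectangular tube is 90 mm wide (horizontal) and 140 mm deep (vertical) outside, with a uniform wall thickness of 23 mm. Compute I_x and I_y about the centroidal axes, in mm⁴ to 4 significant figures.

Decompose the section into non-overlapping parts with the origin at the bottom-left of its bounding rectangle.
Outer rectangle: 90 × 140, A = 12 600 mm², y = 70 mm, Ī = 20 580 000 mm⁴.
Inner void (subtracted): 44 × 94, A = 4 136 mm², y = 70 mm, Ī = 3 045 475 mm⁴.
By symmetry the centroid is at mid-height, ȳ = 70 mm.
All pieces are centred on the centroidal x-axis, so I = ΣĪ (holes subtracted) = 17 534 525 mm⁴.
Repeating about the centroidal y-axis gives I_y = 7 837 725 mm⁴.

I_x ≈ 1.753 × 10⁷ mm⁴, I_y ≈ 7.838 × 10⁶ mm⁴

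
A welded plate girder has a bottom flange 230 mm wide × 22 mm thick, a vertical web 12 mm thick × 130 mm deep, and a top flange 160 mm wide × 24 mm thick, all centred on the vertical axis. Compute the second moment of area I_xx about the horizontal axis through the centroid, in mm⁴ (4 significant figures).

I_xx ≈ 5.382 × 10⁷ mm⁴

Split into non-overlapping primitives; take the origin at the lower-left of the bounding box.
Bottom plate: 230 × 22, A = 5 060 mm², y = 11 mm, Ī = 204 087 mm⁴.
Web plate: 12 × 130, A = 1 560 mm², y = 87 mm, Ī = 2 197 000 mm⁴.
Top plate: 160 × 24, A = 3 840 mm², y = 164 mm, Ī = 184 320 mm⁴.
Centroid: ȳ = ΣA·y / ΣA = 78.5029 mm.
Transfer each piece to the horizontal axis through the centroid using Ī + A·d² with d = y − 78.5029:
  bottom plate: d = -67.5029 mm → contributes +23 260 671 mm⁴
  web plate: d = 8.49713 mm → contributes +2 309 634 mm⁴
  top plate: d = 85.4971 mm → contributes +28 253 797 mm⁴
Total I = 53 824 102 mm⁴.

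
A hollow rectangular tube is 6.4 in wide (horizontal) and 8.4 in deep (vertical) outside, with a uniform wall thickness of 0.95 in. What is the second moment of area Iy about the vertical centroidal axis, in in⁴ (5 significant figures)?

Iy ≈ 134.14 in⁴

Break the section into simple shapes (no overlaps), measuring from the bottom-left corner of the bounding box.
Outer rectangle: 6.4 × 8.4, A = 53.76 in², x = 3.2 in, Ī = 183.5008 in⁴.
Inner void (subtracted): 4.5 × 6.5, A = 29.25 in², x = 3.2 in, Ī = 49.35938 in⁴.
By symmetry the centroid is at mid-width, x̄ = 3.2 in.
All pieces are centred on the vertical centroidal axis, so I = ΣĪ (holes subtracted) = 134.1414 in⁴.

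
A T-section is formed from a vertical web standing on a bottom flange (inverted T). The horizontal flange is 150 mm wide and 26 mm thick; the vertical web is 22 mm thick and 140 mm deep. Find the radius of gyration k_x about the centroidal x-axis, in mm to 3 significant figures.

Split into non-overlapping primitives; take the origin at the lower-left of the bounding box.
Flange: 150 × 26, A = 3 900 mm², y = 13 mm, Ī = 219 700 mm⁴.
Web: 22 × 140, A = 3 080 mm², y = 96 mm, Ī = 5 030 667 mm⁴.
Centroid: ȳ = ΣA·y / ΣA = 49.625 mm.
Transfer each piece to the centroidal x-axis using Ī + A·d² with d = y − 49.625:
  flange: d = -36.625 mm → contributes +5 451 021 mm⁴
  web: d = 46.375 mm → contributes +11 654 742 mm⁴
Total I = 17 105 763 mm⁴.
Radius of gyration: k = √(I/A) = √(17 105 763 / 6 980) = 49.504 mm.

k_x ≈ 49.5 mm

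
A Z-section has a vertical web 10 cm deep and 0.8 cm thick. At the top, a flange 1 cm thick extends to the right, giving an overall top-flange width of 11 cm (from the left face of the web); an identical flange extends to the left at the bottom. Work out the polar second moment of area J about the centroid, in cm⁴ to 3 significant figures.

Split into non-overlapping primitives; take the origin at the lower-left of the bounding box.
Web: 0.8 × 10, A = 8 cm², y = 5 cm, Ī = 66.667 cm⁴.
Top flange (beyond web): 10.2 × 1, A = 10.2 cm², y = 9.5 cm, Ī = 0.85 cm⁴.
Bottom flange (beyond web): 10.2 × 1, A = 10.2 cm², y = 0.5 cm, Ī = 0.85 cm⁴.
Centroid: ȳ = ΣA·y / ΣA = 5 cm.
Transfer each piece to the centroidal x-axis using Ī + A·d² with d = y − 5:
  web: d = 0 cm → contributes +66.667 cm⁴
  top flange (beyond web): d = 4.5 cm → contributes +207.4 cm⁴
  bottom flange (beyond web): d = -4.5 cm → contributes +207.4 cm⁴
Total I = 481.47 cm⁴.
For the y-axis: x̄ = 10.6 cm.
Repeating about the centroidal y-axis gives I_y = 794.39 cm⁴.
Polar second moment: J = I_x + I_y = 1275.9 cm⁴.

J ≈ 1280 cm⁴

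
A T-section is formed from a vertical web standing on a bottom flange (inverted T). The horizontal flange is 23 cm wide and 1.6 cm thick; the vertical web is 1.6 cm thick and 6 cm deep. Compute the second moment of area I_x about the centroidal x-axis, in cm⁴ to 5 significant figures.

Split into non-overlapping primitives; take the origin at the lower-left of the bounding box.
Flange: 23 × 1.6, A = 36.8 cm², y = 0.8 cm, Ī = 7.850667 cm⁴.
Web: 1.6 × 6, A = 9.6 cm², y = 4.6 cm, Ī = 28.8 cm⁴.
Centroid: ȳ = ΣA·y / ΣA = 1.586207 cm.
Transfer each piece to the centroidal x-axis using Ī + A·d² with d = y − 1.586207:
  flange: d = -0.7862069 cm → contributes +30.59753 cm⁴
  web: d = 3.013793 cm → contributes +115.9963 cm⁴
Total I = 146.5938 cm⁴.

I_x ≈ 146.59 cm⁴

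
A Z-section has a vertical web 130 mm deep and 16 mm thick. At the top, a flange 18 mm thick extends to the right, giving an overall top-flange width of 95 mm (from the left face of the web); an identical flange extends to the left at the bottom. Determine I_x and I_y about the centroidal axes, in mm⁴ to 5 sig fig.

I_x ≈ 1.1925 × 10⁷ mm⁴, I_y ≈ 7.9403 × 10⁶ mm⁴

Break the section into simple shapes (no overlaps), measuring from the bottom-left corner of the bounding box.
Web: 16 × 130, A = 2 080 mm², y = 65 mm, Ī = 2 929 333 mm⁴.
Top flange (beyond web): 79 × 18, A = 1 422 mm², y = 121 mm, Ī = 38 394 mm⁴.
Bottom flange (beyond web): 79 × 18, A = 1 422 mm², y = 9 mm, Ī = 38 394 mm⁴.
Centroid: ȳ = ΣA·y / ΣA = 65 mm.
Transfer each piece to the centroidal x-axis using Ī + A·d² with d = y − 65:
  web: d = 0 mm → contributes +2 929 333 mm⁴
  top flange (beyond web): d = 56 mm → contributes +4 497 786 mm⁴
  bottom flange (beyond web): d = -56 mm → contributes +4 497 786 mm⁴
Total I = 11 924 905 mm⁴.
For the y-axis: x̄ = 87 mm.
Repeating about the centroidal y-axis gives I_y = 7 940 265 mm⁴.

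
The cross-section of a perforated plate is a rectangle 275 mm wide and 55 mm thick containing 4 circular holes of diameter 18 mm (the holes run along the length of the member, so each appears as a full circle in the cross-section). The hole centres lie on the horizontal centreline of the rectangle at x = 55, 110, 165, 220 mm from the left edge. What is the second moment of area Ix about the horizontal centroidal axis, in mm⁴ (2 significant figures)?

Ix ≈ 3.8 × 10⁶ mm⁴

Break the section into simple shapes (no overlaps), measuring from the bottom-left corner of the bounding box.
Plate: 275 × 55, A = 15 125 mm², y = 27.5 mm, Ī = 3 812 760 mm⁴.
Hole 1 (subtracted): ⌀18, A = 254.5 mm², y = 27.5 mm, Ī = 5 153 mm⁴.
Hole 2 (subtracted): ⌀18, A = 254.5 mm², y = 27.5 mm, Ī = 5 153 mm⁴.
Hole 3 (subtracted): ⌀18, A = 254.5 mm², y = 27.5 mm, Ī = 5 153 mm⁴.
Hole 4 (subtracted): ⌀18, A = 254.5 mm², y = 27.5 mm, Ī = 5 153 mm⁴.
By symmetry the centroid is at mid-height, ȳ = 27.5 mm.
All pieces are centred on the horizontal centroidal axis, so I = ΣĪ (holes subtracted) = 3 792 148 mm⁴.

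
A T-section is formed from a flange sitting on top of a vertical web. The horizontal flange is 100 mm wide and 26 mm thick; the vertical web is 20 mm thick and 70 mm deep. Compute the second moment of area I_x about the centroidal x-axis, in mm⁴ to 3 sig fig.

Decompose the section into non-overlapping parts with the origin at the bottom-left of its bounding rectangle.
Flange: 100 × 26, A = 2 600 mm², y = 83 mm, Ī = 146 467 mm⁴.
Web: 20 × 70, A = 1 400 mm², y = 35 mm, Ī = 571 667 mm⁴.
Centroid: ȳ = ΣA·y / ΣA = 66.2 mm.
Transfer each piece to the centroidal x-axis using Ī + A·d² with d = y − 66.2:
  flange: d = 16.8 mm → contributes +880 291 mm⁴
  web: d = -31.2 mm → contributes +1 934 483 mm⁴
Total I = 2 814 773 mm⁴.

I_x ≈ 2.81 × 10⁶ mm⁴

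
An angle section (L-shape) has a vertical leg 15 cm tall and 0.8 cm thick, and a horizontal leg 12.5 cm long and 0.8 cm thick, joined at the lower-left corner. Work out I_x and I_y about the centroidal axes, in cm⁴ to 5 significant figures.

I_x ≈ 490.58 cm⁴, I_y ≈ 312.82 cm⁴

Decompose the section into non-overlapping parts with the origin at the bottom-left of its bounding rectangle.
Vertical leg: 0.8 × 15, A = 12 cm², y = 7.5 cm, Ī = 225 cm⁴.
Horizontal leg (remainder): 11.7 × 0.8, A = 9.36 cm², y = 0.4 cm, Ī = 0.4992 cm⁴.
Centroid: ȳ = ΣA·y / ΣA = 4.388764 cm.
Transfer each piece to the centroidal x-axis using Ī + A·d² with d = y − 4.388764:
  vertical leg: d = 3.111236 cm → contributes +341.1575 cm⁴
  horizontal leg (remainder): d = -3.988764 cm → contributes +149.419 cm⁴
Total I = 490.5765 cm⁴.
For the y-axis: x̄ = 3.138764 cm.
Repeating about the centroidal y-axis gives I_y = 312.8215 cm⁴.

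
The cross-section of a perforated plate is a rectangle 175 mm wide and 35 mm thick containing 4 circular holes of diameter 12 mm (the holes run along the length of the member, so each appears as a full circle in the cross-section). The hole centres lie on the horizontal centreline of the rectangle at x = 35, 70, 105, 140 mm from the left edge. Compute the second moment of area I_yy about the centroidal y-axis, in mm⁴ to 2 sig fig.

I_yy ≈ 1.5 × 10⁷ mm⁴

Treat the section as a set of non-overlapping primitives; coordinates are from the bounding-box lower-left.
Plate: 175 × 35, A = 6 125 mm², x = 87.5 mm, Ī = 15 631 510 mm⁴.
Hole 1 (subtracted): ⌀12, A = 113.1 mm², x = 35 mm, Ī = 1 018 mm⁴.
Hole 2 (subtracted): ⌀12, A = 113.1 mm², x = 70 mm, Ī = 1 018 mm⁴.
Hole 3 (subtracted): ⌀12, A = 113.1 mm², x = 105 mm, Ī = 1 018 mm⁴.
Hole 4 (subtracted): ⌀12, A = 113.1 mm², x = 140 mm, Ī = 1 018 mm⁴.
By symmetry the centroid is at mid-width, x̄ = 87.5 mm.
Transfer each piece to the centroidal y-axis using Ī + A·d² with d = x − 87.5:
  plate: d = 0 mm → contributes +15 631 510 mm⁴
  hole 1: d = -52.5 mm → contributes −312 742 mm⁴
  hole 2: d = -17.5 mm → contributes −35 654 mm⁴
  hole 3: d = 17.5 mm → contributes −35 654 mm⁴
  hole 4: d = 52.5 mm → contributes −312 742 mm⁴
Total I = 14 934 718 mm⁴.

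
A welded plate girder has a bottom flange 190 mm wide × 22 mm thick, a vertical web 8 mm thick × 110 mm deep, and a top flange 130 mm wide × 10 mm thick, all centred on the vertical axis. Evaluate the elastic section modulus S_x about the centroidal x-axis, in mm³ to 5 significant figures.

S_x ≈ 1.8518 × 10⁵ mm³

Split into non-overlapping primitives; take the origin at the lower-left of the bounding box.
Bottom plate: 190 × 22, A = 4 180 mm², y = 11 mm, Ī = 168593.3 mm⁴.
Web plate: 8 × 110, A = 880 mm², y = 77 mm, Ī = 887333.3 mm⁴.
Top plate: 130 × 10, A = 1 300 mm², y = 137 mm, Ī = 10833.33 mm⁴.
Centroid: ȳ = ΣA·y / ΣA = 45.88679 mm.
Transfer each piece to the centroidal x-axis using Ī + A·d² with d = y − 45.88679:
  bottom plate: d = -34.88679 mm → contributes +5 256 022 mm⁴
  web plate: d = 31.11321 mm → contributes +1 739 201 mm⁴
  top plate: d = 91.11321 mm → contributes +10 802 935 mm⁴
Total I = 17 798 158 mm⁴.
Extreme fibre distance c = 96.11321 mm; S = I/c = 185179.1 mm³.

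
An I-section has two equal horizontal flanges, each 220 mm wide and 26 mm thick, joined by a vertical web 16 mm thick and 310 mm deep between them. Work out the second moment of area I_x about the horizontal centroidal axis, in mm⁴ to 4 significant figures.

Split into non-overlapping primitives; take the origin at the lower-left of the bounding box.
Bottom flange: 220 × 26, A = 5 720 mm², y = 13 mm, Ī = 322 227 mm⁴.
Web: 16 × 310, A = 4 960 mm², y = 181 mm, Ī = 39 721 333 mm⁴.
Top flange: 220 × 26, A = 5 720 mm², y = 349 mm, Ī = 322 227 mm⁴.
By symmetry the centroid is at mid-height, ȳ = 181 mm.
Transfer each piece to the horizontal centroidal axis using Ī + A·d² with d = y − 181:
  bottom flange: d = -168 mm → contributes +161 763 507 mm⁴
  web: d = 0 mm → contributes +39 721 333 mm⁴
  top flange: d = 168 mm → contributes +161 763 507 mm⁴
Total I = 363 248 347 mm⁴.

I_x ≈ 3.632 × 10⁸ mm⁴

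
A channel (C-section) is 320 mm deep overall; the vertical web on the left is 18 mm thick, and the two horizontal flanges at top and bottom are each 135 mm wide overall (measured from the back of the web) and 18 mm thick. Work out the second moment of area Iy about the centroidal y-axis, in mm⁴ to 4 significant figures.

Decompose the section into non-overlapping parts with the origin at the bottom-left of its bounding rectangle.
Web: 18 × 320, A = 5 760 mm², x = 9 mm, Ī = 155 520 mm⁴.
Top flange (beyond web): 117 × 18, A = 2 106 mm², x = 76.5 mm, Ī = 2 402 420 mm⁴.
Bottom flange (beyond web): 117 × 18, A = 2 106 mm², x = 76.5 mm, Ī = 2 402 420 mm⁴.
Centroid: x̄ = ΣA·x / ΣA = 37.5108 mm.
Transfer each piece to the centroidal y-axis using Ī + A·d² with d = x − 37.5108:
  web: d = -28.5108 mm → contributes +4 837 636 mm⁴
  top flange (beyond web): d = 38.9892 mm → contributes +5 603 867 mm⁴
  bottom flange (beyond web): d = 38.9892 mm → contributes +5 603 867 mm⁴
Total I = 16 045 370 mm⁴.

Iy ≈ 1.605 × 10⁷ mm⁴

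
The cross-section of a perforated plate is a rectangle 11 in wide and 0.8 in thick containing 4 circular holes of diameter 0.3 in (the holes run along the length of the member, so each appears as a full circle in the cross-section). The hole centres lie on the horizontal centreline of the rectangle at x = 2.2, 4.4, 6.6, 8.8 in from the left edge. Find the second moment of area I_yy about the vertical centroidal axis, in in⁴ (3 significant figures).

I_yy ≈ 87.0 in⁴

Split into non-overlapping primitives; take the origin at the lower-left of the bounding box.
Plate: 11 × 0.8, A = 8.8 in², x = 5.5 in, Ī = 88.733 in⁴.
Hole 1 (subtracted): ⌀0.3, A = 0.070686 in², x = 2.2 in, Ī = 0.00039761 in⁴.
Hole 2 (subtracted): ⌀0.3, A = 0.070686 in², x = 4.4 in, Ī = 0.00039761 in⁴.
Hole 3 (subtracted): ⌀0.3, A = 0.070686 in², x = 6.6 in, Ī = 0.00039761 in⁴.
Hole 4 (subtracted): ⌀0.3, A = 0.070686 in², x = 8.8 in, Ī = 0.00039761 in⁴.
By symmetry the centroid is at mid-width, x̄ = 5.5 in.
Transfer each piece to the vertical centroidal axis using Ī + A·d² with d = x − 5.5:
  plate: d = 0 in → contributes +88.733 in⁴
  hole 1: d = -3.3 in → contributes −0.77017 in⁴
  hole 2: d = -1.1 in → contributes −0.085927 in⁴
  hole 3: d = 1.1 in → contributes −0.085927 in⁴
  hole 4: d = 3.3 in → contributes −0.77017 in⁴
Total I = 87.021 in⁴.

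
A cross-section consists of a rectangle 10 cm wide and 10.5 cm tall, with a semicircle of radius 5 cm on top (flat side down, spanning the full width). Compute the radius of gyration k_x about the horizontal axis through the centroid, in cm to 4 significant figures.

k_x ≈ 4.234 cm

Break the section into simple shapes (no overlaps), measuring from the bottom-left corner of the bounding box.
Rectangular body: 10 × 10.5, A = 105 cm², y = 5.25 cm, Ī = 964.688 cm⁴.
Semicircular cap: semicircle r = 5, A = 39.2699 cm², y = 12.6221 cm, Ī = 68.5981 cm⁴.
Centroid: ȳ = ΣA·y / ΣA = 7.25666 cm.
Transfer each piece to the horizontal axis through the centroid using Ī + A·d² with d = y − 7.25666:
  rectangular body: d = -2.00666 cm → contributes +1387.49 cm⁴
  semicircular cap: d = 5.36541 cm → contributes +1199.08 cm⁴
Total I = 2586.57 cm⁴.
Radius of gyration: k = √(I/A) = √(2586.57 / 144.27) = 4.23423 cm.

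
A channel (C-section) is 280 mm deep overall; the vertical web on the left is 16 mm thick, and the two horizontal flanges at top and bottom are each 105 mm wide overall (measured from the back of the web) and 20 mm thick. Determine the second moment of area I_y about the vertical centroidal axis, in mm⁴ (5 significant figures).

Treat the section as a set of non-overlapping primitives; coordinates are from the bounding-box lower-left.
Web: 16 × 280, A = 4 480 mm², x = 8 mm, Ī = 95573.33 mm⁴.
Top flange (beyond web): 89 × 20, A = 1 780 mm², x = 60.5 mm, Ī = 1 174 948 mm⁴.
Bottom flange (beyond web): 89 × 20, A = 1 780 mm², x = 60.5 mm, Ī = 1 174 948 mm⁴.
Centroid: x̄ = ΣA·x / ΣA = 31.24627 mm.
Transfer each piece to the vertical centroidal axis using Ī + A·d² with d = x − 31.24627:
  web: d = -23.24627 mm → contributes +2 516 516 mm⁴
  top flange (beyond web): d = 29.25373 mm → contributes +2 698 238 mm⁴
  bottom flange (beyond web): d = 29.25373 mm → contributes +2 698 238 mm⁴
Total I = 7 912 992 mm⁴.

I_y ≈ 7.9130 × 10⁶ mm⁴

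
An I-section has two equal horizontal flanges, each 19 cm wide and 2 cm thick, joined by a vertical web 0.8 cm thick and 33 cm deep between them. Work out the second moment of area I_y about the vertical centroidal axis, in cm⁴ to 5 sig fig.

I_y ≈ 2287.7 cm⁴

Treat the section as a set of non-overlapping primitives; coordinates are from the bounding-box lower-left.
Bottom flange: 19 × 2, A = 38 cm², x = 9.5 cm, Ī = 1143.167 cm⁴.
Web: 0.8 × 33, A = 26.4 cm², x = 9.5 cm, Ī = 1.408 cm⁴.
Top flange: 19 × 2, A = 38 cm², x = 9.5 cm, Ī = 1143.167 cm⁴.
By symmetry the centroid is at mid-width, x̄ = 9.5 cm.
All pieces are centred on the vertical centroidal axis, so I = ΣĪ = 2287.741 cm⁴.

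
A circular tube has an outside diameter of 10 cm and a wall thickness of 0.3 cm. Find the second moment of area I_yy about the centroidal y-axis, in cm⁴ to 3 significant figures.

I_yy ≈ 108 cm⁴

Split into non-overlapping primitives; take the origin at the lower-left of the bounding box.
Outer circle: ⌀10, A = 78.54 cm², x = 5 cm, Ī = 490.87 cm⁴.
Bore (subtracted): ⌀9.4, A = 69.398 cm², x = 5 cm, Ī = 383.25 cm⁴.
By symmetry the centroid is at mid-width, x̄ = 5 cm.
All pieces are centred on the centroidal y-axis, so I = ΣĪ (holes subtracted) = 107.62 cm⁴.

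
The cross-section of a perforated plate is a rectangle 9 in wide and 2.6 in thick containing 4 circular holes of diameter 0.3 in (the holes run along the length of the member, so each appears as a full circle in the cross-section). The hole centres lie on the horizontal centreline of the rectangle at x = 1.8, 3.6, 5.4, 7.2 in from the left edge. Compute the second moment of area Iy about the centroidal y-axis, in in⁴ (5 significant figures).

Iy ≈ 156.80 in⁴

Break the section into simple shapes (no overlaps), measuring from the bottom-left corner of the bounding box.
Plate: 9 × 2.6, A = 23.4 in², x = 4.5 in, Ī = 157.95 in⁴.
Hole 1 (subtracted): ⌀0.3, A = 0.07068583 in², x = 1.8 in, Ī = 0.0003976078 in⁴.
Hole 2 (subtracted): ⌀0.3, A = 0.07068583 in², x = 3.6 in, Ī = 0.0003976078 in⁴.
Hole 3 (subtracted): ⌀0.3, A = 0.07068583 in², x = 5.4 in, Ī = 0.0003976078 in⁴.
Hole 4 (subtracted): ⌀0.3, A = 0.07068583 in², x = 7.2 in, Ī = 0.0003976078 in⁴.
By symmetry the centroid is at mid-width, x̄ = 4.5 in.
Transfer each piece to the centroidal y-axis using Ī + A·d² with d = x − 4.5:
  plate: d = 0 in → contributes +157.95 in⁴
  hole 1: d = -2.7 in → contributes −0.5156973 in⁴
  hole 2: d = -0.9 in → contributes −0.05765313 in⁴
  hole 3: d = 0.9 in → contributes −0.05765313 in⁴
  hole 4: d = 2.7 in → contributes −0.5156973 in⁴
Total I = 156.8033 in⁴.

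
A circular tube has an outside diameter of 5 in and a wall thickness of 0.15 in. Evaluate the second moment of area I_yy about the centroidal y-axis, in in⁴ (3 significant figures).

I_yy ≈ 6.73 in⁴

Split into non-overlapping primitives; take the origin at the lower-left of the bounding box.
Outer circle: ⌀5, A = 19.635 in², x = 2.5 in, Ī = 30.68 in⁴.
Bore (subtracted): ⌀4.7, A = 17.349 in², x = 2.5 in, Ī = 23.953 in⁴.
By symmetry the centroid is at mid-width, x̄ = 2.5 in.
All pieces are centred on the centroidal y-axis, so I = ΣĪ (holes subtracted) = 6.7265 in⁴.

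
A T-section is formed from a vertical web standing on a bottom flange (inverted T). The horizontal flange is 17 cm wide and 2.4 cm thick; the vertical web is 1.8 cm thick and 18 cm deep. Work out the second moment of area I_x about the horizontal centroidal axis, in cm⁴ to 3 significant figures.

I_x ≈ 2770 cm⁴

Decompose the section into non-overlapping parts with the origin at the bottom-left of its bounding rectangle.
Flange: 17 × 2.4, A = 40.8 cm², y = 1.2 cm, Ī = 19.584 cm⁴.
Web: 1.8 × 18, A = 32.4 cm², y = 11.4 cm, Ī = 874.8 cm⁴.
Centroid: ȳ = ΣA·y / ΣA = 5.7148 cm.
Transfer each piece to the horizontal centroidal axis using Ī + A·d² with d = y − 5.7148:
  flange: d = -4.5148 cm → contributes +851.21 cm⁴
  web: d = 5.6852 cm → contributes +1 922 cm⁴
Total I = 2773.2 cm⁴.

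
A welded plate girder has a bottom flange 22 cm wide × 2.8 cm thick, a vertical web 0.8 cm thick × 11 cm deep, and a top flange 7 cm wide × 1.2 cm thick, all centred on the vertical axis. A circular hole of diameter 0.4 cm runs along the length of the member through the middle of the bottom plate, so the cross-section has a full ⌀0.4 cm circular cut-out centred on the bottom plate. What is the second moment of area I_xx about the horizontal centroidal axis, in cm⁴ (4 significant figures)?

I_xx ≈ 1602 cm⁴

Decompose the section into non-overlapping parts with the origin at the bottom-left of its bounding rectangle.
Bottom plate: 22 × 2.8, A = 61.6 cm², y = 1.4 cm, Ī = 40.2453 cm⁴.
Web plate: 0.8 × 11, A = 8.8 cm², y = 8.3 cm, Ī = 88.7333 cm⁴.
Top plate: 7 × 1.2, A = 8.4 cm², y = 14.4 cm, Ī = 1.008 cm⁴.
Hole (subtracted): ⌀0.4, A = 0.125664 cm², y = 1.4 cm, Ī = 0.00125664 cm⁴.
Centroid: ȳ = ΣA·y / ΣA = 3.55979 cm.
Transfer each piece to the horizontal centroidal axis using Ī + A·d² with d = y − 3.55979:
  bottom plate: d = -2.15979 cm → contributes +327.59 cm⁴
  web plate: d = 4.74021 cm → contributes +286.466 cm⁴
  top plate: d = 10.8402 cm → contributes +988.093 cm⁴
  hole: d = -2.15979 cm → contributes −0.587439 cm⁴
Total I = 1601.56 cm⁴.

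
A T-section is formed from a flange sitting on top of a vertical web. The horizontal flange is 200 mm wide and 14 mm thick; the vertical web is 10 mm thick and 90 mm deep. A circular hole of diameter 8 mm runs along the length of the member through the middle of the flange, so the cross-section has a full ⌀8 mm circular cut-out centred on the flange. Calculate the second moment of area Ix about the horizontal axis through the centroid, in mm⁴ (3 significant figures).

Break the section into simple shapes (no overlaps), measuring from the bottom-left corner of the bounding box.
Flange: 200 × 14, A = 2 800 mm², y = 97 mm, Ī = 45 733 mm⁴.
Web: 10 × 90, A = 900 mm², y = 45 mm, Ī = 607 500 mm⁴.
Hole (subtracted): ⌀8, A = 50.265 mm², y = 97 mm, Ī = 201.06 mm⁴.
Centroid: ȳ = ΣA·y / ΣA = 84.177 mm.
Transfer each piece to the horizontal axis through the centroid using Ī + A·d² with d = y − 84.177:
  flange: d = 12.823 mm → contributes +506 125 mm⁴
  web: d = -39.177 mm → contributes +1 988 864 mm⁴
  hole: d = 12.823 mm → contributes −8 466 mm⁴
Total I = 2 486 523 mm⁴.

Ix ≈ 2.49 × 10⁶ mm⁴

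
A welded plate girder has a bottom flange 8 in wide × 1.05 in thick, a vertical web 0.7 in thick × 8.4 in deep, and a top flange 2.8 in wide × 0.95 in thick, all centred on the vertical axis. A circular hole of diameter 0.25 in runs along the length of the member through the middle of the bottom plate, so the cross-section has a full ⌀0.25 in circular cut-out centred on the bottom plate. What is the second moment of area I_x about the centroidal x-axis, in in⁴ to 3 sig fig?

I_x ≈ 237 in⁴

Treat the section as a set of non-overlapping primitives; coordinates are from the bounding-box lower-left.
Bottom plate: 8 × 1.05, A = 8.4 in², y = 0.525 in, Ī = 0.77175 in⁴.
Web plate: 0.7 × 8.4, A = 5.88 in², y = 5.25 in, Ī = 34.574 in⁴.
Top plate: 2.8 × 0.95, A = 2.66 in², y = 9.925 in, Ī = 0.20005 in⁴.
Hole (subtracted): ⌀0.25, A = 0.049087 in², y = 0.525 in, Ī = 0.00019175 in⁴.
Centroid: ȳ = ΣA·y / ΣA = 3.6502 in.
Transfer each piece to the centroidal x-axis using Ī + A·d² with d = y − 3.6502:
  bottom plate: d = -3.1252 in → contributes +82.812 in⁴
  web plate: d = 1.5998 in → contributes +49.624 in⁴
  top plate: d = 6.2748 in → contributes +104.93 in⁴
  hole: d = -3.1252 in → contributes −0.47961 in⁴
Total I = 236.89 in⁴.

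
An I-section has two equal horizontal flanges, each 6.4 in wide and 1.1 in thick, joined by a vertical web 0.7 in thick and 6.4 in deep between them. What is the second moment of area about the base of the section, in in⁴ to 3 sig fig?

Break the section into simple shapes (no overlaps), measuring from the bottom-left corner of the bounding box.
Bottom flange: 6.4 × 1.1, A = 7.04 in², y = 0.55 in, Ī = 0.70987 in⁴.
Web: 0.7 × 6.4, A = 4.48 in², y = 4.3 in, Ī = 15.292 in⁴.
Top flange: 6.4 × 1.1, A = 7.04 in², y = 8.05 in, Ī = 0.70987 in⁴.
Transfer each piece to the bottom edge using Ī + A·d² with d = y − 0:
  bottom flange: d = 0.55 in → contributes +2.8395 in⁴
  web: d = 4.3 in → contributes +98.127 in⁴
  top flange: d = 8.05 in → contributes +456.92 in⁴
Total I = 557.89 in⁴.

I_base ≈ 558 in⁴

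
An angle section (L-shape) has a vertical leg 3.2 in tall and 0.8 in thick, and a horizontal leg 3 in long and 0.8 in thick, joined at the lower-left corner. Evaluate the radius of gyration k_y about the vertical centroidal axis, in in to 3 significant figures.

Split into non-overlapping primitives; take the origin at the lower-left of the bounding box.
Vertical leg: 0.8 × 3.2, A = 2.56 in², x = 0.4 in, Ī = 0.13653 in⁴.
Horizontal leg (remainder): 2.2 × 0.8, A = 1.76 in², x = 1.9 in, Ī = 0.70987 in⁴.
Centroid: x̄ = ΣA·x / ΣA = 1.0111 in.
Transfer each piece to the vertical centroidal axis using Ī + A·d² with d = x − 1.0111:
  vertical leg: d = -0.61111 in → contributes +1.0926 in⁴
  horizontal leg (remainder): d = 0.88889 in → contributes +2.1005 in⁴
Total I = 3.1931 in⁴.
Radius of gyration: k = √(I/A) = √(3.1931 / 4.32) = 0.85973 in.

k_y ≈ 0.860 in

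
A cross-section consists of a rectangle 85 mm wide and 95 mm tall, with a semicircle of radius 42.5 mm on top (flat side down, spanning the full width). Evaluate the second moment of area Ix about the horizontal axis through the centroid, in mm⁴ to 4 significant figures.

Ix ≈ 1.545 × 10⁷ mm⁴

Treat the section as a set of non-overlapping primitives; coordinates are from the bounding-box lower-left.
Rectangular body: 85 × 95, A = 8 075 mm², y = 47.5 mm, Ī = 6 073 073 mm⁴.
Semicircular cap: semicircle r = 42.5, A = 2837.25 mm², y = 113.038 mm, Ī = 358 086 mm⁴.
Centroid: ȳ = ΣA·y / ΣA = 64.5402 mm.
Transfer each piece to the horizontal axis through the centroid using Ī + A·d² with d = y − 64.5402:
  rectangular body: d = -17.0402 mm → contributes +8 417 787 mm⁴
  semicircular cap: d = 48.4974 mm → contributes +7 031 294 mm⁴
Total I = 15 449 081 mm⁴.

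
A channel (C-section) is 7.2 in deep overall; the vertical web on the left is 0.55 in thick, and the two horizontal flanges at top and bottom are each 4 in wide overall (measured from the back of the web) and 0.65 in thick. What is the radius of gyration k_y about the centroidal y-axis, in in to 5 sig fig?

k_y ≈ 1.2388 in

Decompose the section into non-overlapping parts with the origin at the bottom-left of its bounding rectangle.
Web: 0.55 × 7.2, A = 3.96 in², x = 0.275 in, Ī = 0.099825 in⁴.
Top flange (beyond web): 3.45 × 0.65, A = 2.2425 in², x = 2.275 in, Ī = 2.22428 in⁴.
Bottom flange (beyond web): 3.45 × 0.65, A = 2.2425 in², x = 2.275 in, Ī = 2.22428 in⁴.
Centroid: x̄ = ΣA·x / ΣA = 1.337167 in.
Transfer each piece to the centroidal y-axis using Ī + A·d² with d = x − 1.337167:
  web: d = -1.062167 in → contributes +4.567492 in⁴
  top flange (beyond web): d = 0.937833 in → contributes +4.196628 in⁴
  bottom flange (beyond web): d = 0.937833 in → contributes +4.196628 in⁴
Total I = 12.96075 in⁴.
Radius of gyration: k = √(I/A) = √(12.96075 / 8.445) = 1.23884 in.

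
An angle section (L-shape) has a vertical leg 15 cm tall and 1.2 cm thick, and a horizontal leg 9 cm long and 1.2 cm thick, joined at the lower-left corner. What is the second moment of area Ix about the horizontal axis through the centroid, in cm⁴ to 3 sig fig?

Ix ≈ 632 cm⁴

Break the section into simple shapes (no overlaps), measuring from the bottom-left corner of the bounding box.
Vertical leg: 1.2 × 15, A = 18 cm², y = 7.5 cm, Ī = 337.5 cm⁴.
Horizontal leg (remainder): 7.8 × 1.2, A = 9.36 cm², y = 0.6 cm, Ī = 1.1232 cm⁴.
Centroid: ȳ = ΣA·y / ΣA = 5.1395 cm.
Transfer each piece to the horizontal axis through the centroid using Ī + A·d² with d = y − 5.1395:
  vertical leg: d = 2.3605 cm → contributes +437.8 cm⁴
  horizontal leg (remainder): d = -4.5395 cm → contributes +194 cm⁴
Total I = 631.8 cm⁴.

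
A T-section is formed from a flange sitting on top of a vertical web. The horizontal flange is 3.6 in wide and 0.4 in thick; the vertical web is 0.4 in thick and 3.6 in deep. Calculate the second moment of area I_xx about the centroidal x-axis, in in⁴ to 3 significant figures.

Split into non-overlapping primitives; take the origin at the lower-left of the bounding box.
Flange: 3.6 × 0.4, A = 1.44 in², y = 3.8 in, Ī = 0.0192 in⁴.
Web: 0.4 × 3.6, A = 1.44 in², y = 1.8 in, Ī = 1.5552 in⁴.
Centroid: ȳ = ΣA·y / ΣA = 2.8 in.
Transfer each piece to the centroidal x-axis using Ī + A·d² with d = y − 2.8:
  flange: d = 1 in → contributes +1.4592 in⁴
  web: d = -1 in → contributes +2.9952 in⁴
Total I = 4.4544 in⁴.

I_xx ≈ 4.45 in⁴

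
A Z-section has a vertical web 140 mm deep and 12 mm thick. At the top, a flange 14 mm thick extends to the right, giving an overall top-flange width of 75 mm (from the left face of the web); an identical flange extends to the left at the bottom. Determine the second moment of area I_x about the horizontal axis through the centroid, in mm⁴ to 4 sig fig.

I_x ≈ 9.774 × 10⁶ mm⁴

Split into non-overlapping primitives; take the origin at the lower-left of the bounding box.
Web: 12 × 140, A = 1 680 mm², y = 70 mm, Ī = 2 744 000 mm⁴.
Top flange (beyond web): 63 × 14, A = 882 mm², y = 133 mm, Ī = 14 406 mm⁴.
Bottom flange (beyond web): 63 × 14, A = 882 mm², y = 7 mm, Ī = 14 406 mm⁴.
Centroid: ȳ = ΣA·y / ΣA = 70 mm.
Transfer each piece to the horizontal axis through the centroid using Ī + A·d² with d = y − 70:
  web: d = 0 mm → contributes +2 744 000 mm⁴
  top flange (beyond web): d = 63 mm → contributes +3 515 064 mm⁴
  bottom flange (beyond web): d = -63 mm → contributes +3 515 064 mm⁴
Total I = 9 774 128 mm⁴.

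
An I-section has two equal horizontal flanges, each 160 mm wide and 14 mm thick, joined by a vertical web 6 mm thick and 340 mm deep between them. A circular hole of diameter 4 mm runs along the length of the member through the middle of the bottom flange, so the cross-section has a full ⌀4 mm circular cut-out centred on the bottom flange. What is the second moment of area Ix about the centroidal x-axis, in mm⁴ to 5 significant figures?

Ix ≈ 1.5968 × 10⁸ mm⁴

Break the section into simple shapes (no overlaps), measuring from the bottom-left corner of the bounding box.
Bottom flange: 160 × 14, A = 2 240 mm², y = 7 mm, Ī = 36586.67 mm⁴.
Web: 6 × 340, A = 2 040 mm², y = 184 mm, Ī = 19 652 000 mm⁴.
Top flange: 160 × 14, A = 2 240 mm², y = 361 mm, Ī = 36586.67 mm⁴.
Hole (subtracted): ⌀4, A = 12.56637 mm², y = 7 mm, Ī = 12.56637 mm⁴.
Centroid: ȳ = ΣA·y / ΣA = 184.3418 mm.
Transfer each piece to the centroidal x-axis using Ī + A·d² with d = y − 184.3418:
  bottom flange: d = -177.3418 mm → contributes +70 484 843 mm⁴
  web: d = -0.341801 mm → contributes +19 652 238 mm⁴
  top flange: d = 176.6582 mm → contributes +69 942 774 mm⁴
  hole: d = -177.3418 mm → contributes −395226.4 mm⁴
Total I = 159 684 629 mm⁴.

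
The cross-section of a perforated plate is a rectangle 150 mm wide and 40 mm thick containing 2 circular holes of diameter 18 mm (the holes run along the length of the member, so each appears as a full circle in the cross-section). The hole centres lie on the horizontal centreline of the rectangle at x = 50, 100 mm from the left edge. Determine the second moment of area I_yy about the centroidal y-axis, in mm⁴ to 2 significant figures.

I_yy ≈ 1.1 × 10⁷ mm⁴

Break the section into simple shapes (no overlaps), measuring from the bottom-left corner of the bounding box.
Plate: 150 × 40, A = 6 000 mm², x = 75 mm, Ī = 11 250 000 mm⁴.
Hole 1 (subtracted): ⌀18, A = 254.5 mm², x = 50 mm, Ī = 5 153 mm⁴.
Hole 2 (subtracted): ⌀18, A = 254.5 mm², x = 100 mm, Ī = 5 153 mm⁴.
By symmetry the centroid is at mid-width, x̄ = 75 mm.
Transfer each piece to the centroidal y-axis using Ī + A·d² with d = x − 75:
  plate: d = 0 mm → contributes +11 250 000 mm⁴
  hole 1: d = -25 mm → contributes −164 196 mm⁴
  hole 2: d = 25 mm → contributes −164 196 mm⁴
Total I = 10 921 608 mm⁴.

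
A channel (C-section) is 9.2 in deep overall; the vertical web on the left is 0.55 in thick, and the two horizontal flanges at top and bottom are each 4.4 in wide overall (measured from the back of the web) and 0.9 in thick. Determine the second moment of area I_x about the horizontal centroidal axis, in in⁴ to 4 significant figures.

I_x ≈ 155.5 in⁴

Split into non-overlapping primitives; take the origin at the lower-left of the bounding box.
Web: 0.55 × 9.2, A = 5.06 in², y = 4.6 in, Ī = 35.6899 in⁴.
Top flange (beyond web): 3.85 × 0.9, A = 3.465 in², y = 8.75 in, Ī = 0.233888 in⁴.
Bottom flange (beyond web): 3.85 × 0.9, A = 3.465 in², y = 0.45 in, Ī = 0.233888 in⁴.
By symmetry the centroid is at mid-height, ȳ = 4.6 in.
Transfer each piece to the horizontal centroidal axis using Ī + A·d² with d = y − 4.6:
  web: d = 0 in → contributes +35.6899 in⁴
  top flange (beyond web): d = 4.15 in → contributes +59.9099 in⁴
  bottom flange (beyond web): d = -4.15 in → contributes +59.9099 in⁴
Total I = 155.51 in⁴.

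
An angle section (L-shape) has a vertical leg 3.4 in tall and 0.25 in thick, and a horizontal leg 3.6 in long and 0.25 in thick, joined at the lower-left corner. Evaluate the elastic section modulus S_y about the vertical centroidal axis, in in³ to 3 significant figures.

S_y ≈ 0.835 in³

Break the section into simple shapes (no overlaps), measuring from the bottom-left corner of the bounding box.
Vertical leg: 0.25 × 3.4, A = 0.85 in², x = 0.125 in, Ī = 0.0044271 in⁴.
Horizontal leg (remainder): 3.35 × 0.25, A = 0.8375 in², x = 1.925 in, Ī = 0.78324 in⁴.
Centroid: x̄ = ΣA·x / ΣA = 1.0183 in.
Transfer each piece to the vertical centroidal axis using Ī + A·d² with d = x − 1.0183:
  vertical leg: d = -0.89333 in → contributes +0.68276 in⁴
  horizontal leg (remainder): d = 0.90667 in → contributes +1.4717 in⁴
Total I = 2.1545 in⁴.
Extreme fibre distance c = 2.5817 in; S = I/c = 0.83452 in³.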